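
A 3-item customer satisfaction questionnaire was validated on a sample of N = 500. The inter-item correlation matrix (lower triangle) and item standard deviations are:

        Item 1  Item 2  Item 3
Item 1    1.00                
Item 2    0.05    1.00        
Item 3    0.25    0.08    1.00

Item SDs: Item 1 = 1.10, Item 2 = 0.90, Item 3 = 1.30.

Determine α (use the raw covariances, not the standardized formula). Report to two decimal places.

Σσ²ᵢ = 1.10² + 0.90² + 1.30² = 3.7100
Covariances σ_ij = r_ij · s_i · s_j:
  σ(Item 1,Item 2) = 0.05 × 1.10 × 0.90 = 0.0495
  σ(Item 1,Item 3) = 0.25 × 1.10 × 1.30 = 0.3575
  σ(Item 2,Item 3) = 0.08 × 0.90 × 1.30 = 0.0936
σ²_T = Σσ²ᵢ + 2·Σσ_ij = 3.7100 + 2 × 0.5006 = 4.7112
α = (3/2)·(1 − 3.7100/4.7112) = 0.32

α = 0.32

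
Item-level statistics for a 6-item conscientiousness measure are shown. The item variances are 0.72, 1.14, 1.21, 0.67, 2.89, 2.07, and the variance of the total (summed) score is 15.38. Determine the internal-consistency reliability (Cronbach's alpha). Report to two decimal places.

Σσ²ᵢ = 0.72 + 1.14 + 1.21 + 0.67 + 2.89 + 2.07 = 8.70
α = (k/(k−1))·(1 − Σσ²ᵢ/Var(T)) = (6/5)·(1 − 8.70/15.38) = 0.52

Cronbach's alpha = 0.52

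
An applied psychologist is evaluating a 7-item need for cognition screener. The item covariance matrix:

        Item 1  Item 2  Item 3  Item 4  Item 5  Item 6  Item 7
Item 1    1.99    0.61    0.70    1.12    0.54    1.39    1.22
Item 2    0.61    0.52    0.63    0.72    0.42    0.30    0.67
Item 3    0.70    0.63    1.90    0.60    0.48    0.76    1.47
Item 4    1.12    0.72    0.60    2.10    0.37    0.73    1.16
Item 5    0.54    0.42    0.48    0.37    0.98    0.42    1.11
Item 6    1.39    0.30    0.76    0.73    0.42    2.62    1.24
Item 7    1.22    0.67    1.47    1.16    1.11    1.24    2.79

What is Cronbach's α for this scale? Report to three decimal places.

Σσᵢ² = 1.99 + 0.52 + 1.90 + 2.10 + 0.98 + 2.62 + 2.79 = 12.90
Sum of the distinct covariances = 16.66
σ²_T = 12.90 + 2 × 16.66 = 46.22
α = (k/(k−1))·(1 − Σσᵢ²/σ²_T) = (7/6)·(1 − 12.90/46.22) = 0.841

Cronbach's α = 0.841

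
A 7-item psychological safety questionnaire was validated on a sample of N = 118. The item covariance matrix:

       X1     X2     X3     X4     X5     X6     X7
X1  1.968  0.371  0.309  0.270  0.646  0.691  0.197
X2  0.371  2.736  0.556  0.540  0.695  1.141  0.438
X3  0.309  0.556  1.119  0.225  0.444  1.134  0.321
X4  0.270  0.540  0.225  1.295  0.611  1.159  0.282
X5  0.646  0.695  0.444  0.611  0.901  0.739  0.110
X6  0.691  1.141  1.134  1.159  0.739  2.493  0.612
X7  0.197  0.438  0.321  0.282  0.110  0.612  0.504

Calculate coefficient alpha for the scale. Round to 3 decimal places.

coefficient alpha = 0.789

Σσ²ᵢ = 1.968 + 2.736 + 1.119 + 1.295 + 0.901 + 2.493 + 0.504 = 11.016
Sum of off-diagonal covariances = 11.491
σ²_total = 11.016 + 2 × 11.491 = 33.998
α = (k/(k−1))·(1 − Σσ²ᵢ/σ²_total) = (7/6)·(1 − 11.016/33.998) = 0.789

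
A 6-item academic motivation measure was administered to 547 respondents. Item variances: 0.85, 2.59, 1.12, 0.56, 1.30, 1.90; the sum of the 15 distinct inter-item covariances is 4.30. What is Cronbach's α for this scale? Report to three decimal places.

sum of item variances = 0.85 + 2.59 + 1.12 + 0.56 + 1.30 + 1.90 = 8.32
Sum of distinct covariances = 4.30
σ²_T = sum of item variances + 2·Σcov = 8.32 + 2 × 4.30 = 16.92
α = (6/5)·(1 − 8.32/16.92) = 0.610

α = 0.610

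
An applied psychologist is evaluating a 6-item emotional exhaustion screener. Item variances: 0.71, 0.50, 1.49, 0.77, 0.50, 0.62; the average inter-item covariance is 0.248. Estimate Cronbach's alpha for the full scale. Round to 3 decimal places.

α = 0.742

Σσᵢ² = 0.71 + 0.50 + 1.49 + 0.77 + 0.50 + 0.62 = 4.59
Sum of the 15 distinct covariances = 15 × 0.248 = 3.720
total variance = Σσᵢ² + 2·Σcov = 4.59 + 2 × 3.720 = 12.030
α = (6/5)·(1 − 4.59/12.030) = 0.742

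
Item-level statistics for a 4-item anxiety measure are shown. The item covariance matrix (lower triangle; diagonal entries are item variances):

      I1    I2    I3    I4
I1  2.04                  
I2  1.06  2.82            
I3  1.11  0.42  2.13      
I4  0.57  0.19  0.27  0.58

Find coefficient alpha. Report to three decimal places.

sum of item variances = 2.04 + 2.82 + 2.13 + 0.58 = 7.57
Σ_{i<j} σ_ij = 3.62
σ²_total = 7.57 + 2 × 3.62 = 14.81
α = (k/(k−1))·(1 − sum of item variances/σ²_total) = (4/3)·(1 − 7.57/14.81) = 0.652

α = 0.652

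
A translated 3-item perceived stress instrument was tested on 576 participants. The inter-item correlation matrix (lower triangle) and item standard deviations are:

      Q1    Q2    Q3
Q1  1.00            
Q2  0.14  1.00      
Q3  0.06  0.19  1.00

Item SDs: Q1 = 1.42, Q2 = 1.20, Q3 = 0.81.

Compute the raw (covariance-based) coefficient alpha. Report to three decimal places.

α = 0.290

Σσ²ᵢ = 1.42² + 1.20² + 0.81² = 4.1125
Covariances σ_ij = r_ij · s_i · s_j:
  σ(Q1,Q2) = 0.14 × 1.42 × 1.20 = 0.2386
  σ(Q1,Q3) = 0.06 × 1.42 × 0.81 = 0.0690
  σ(Q2,Q3) = 0.19 × 1.20 × 0.81 = 0.1847
σ²_T = Σσ²ᵢ + 2·Σσ_ij = 4.1125 + 2 × 0.4923 = 5.0971
α = (3/2)·(1 − 4.1125/5.0971) = 0.290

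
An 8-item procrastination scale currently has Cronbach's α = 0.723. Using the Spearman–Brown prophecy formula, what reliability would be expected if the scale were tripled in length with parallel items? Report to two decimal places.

Length factor m = 3
α' = m·α / (1 + (m−1)·α)
   = 3 × 0.723 / (1 + (3 − 1) × 0.723)
   = 2.1690 / 2.4460 = 0.89

predicted reliability = 0.89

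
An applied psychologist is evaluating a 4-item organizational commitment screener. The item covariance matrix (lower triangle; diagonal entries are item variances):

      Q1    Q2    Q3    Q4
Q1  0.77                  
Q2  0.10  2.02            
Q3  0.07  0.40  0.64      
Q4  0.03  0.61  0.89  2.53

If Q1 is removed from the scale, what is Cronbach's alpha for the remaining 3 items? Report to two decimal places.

Cronbach's alpha = 0.63

Remaining items: Q2, Q3, Q4 (k = 3).
Σσᵢ² = 2.02 + 0.64 + 2.53 = 5.19
total variance = 5.19 + 2 × 1.90 = 8.99
α (item deleted) = (3/2)·(1 − 5.19/8.99) = 0.63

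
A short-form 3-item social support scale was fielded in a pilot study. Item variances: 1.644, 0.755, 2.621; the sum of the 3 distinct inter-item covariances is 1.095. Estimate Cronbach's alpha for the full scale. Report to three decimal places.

Cronbach's alpha = 0.456

Σσᵢ² = 1.644 + 0.755 + 2.621 = 5.020
Sum of distinct covariances = 1.095
σ²_T = Σσᵢ² + 2·Σcov = 5.020 + 2 × 1.095 = 7.210
α = (3/2)·(1 − 5.020/7.210) = 0.456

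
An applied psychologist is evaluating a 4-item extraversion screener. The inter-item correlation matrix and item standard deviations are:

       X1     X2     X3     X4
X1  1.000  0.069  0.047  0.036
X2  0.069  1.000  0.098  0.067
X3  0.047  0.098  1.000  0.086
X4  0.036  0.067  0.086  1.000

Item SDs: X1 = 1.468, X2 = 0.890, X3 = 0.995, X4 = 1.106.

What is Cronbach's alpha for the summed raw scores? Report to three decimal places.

Σσ²ᵢ = 1.468² + 0.890² + 0.995² + 1.106² = 5.1604
Covariances σ_ij = r_ij · s_i · s_j:
  σ(X1,X2) = 0.069 × 1.468 × 0.890 = 0.0901
  σ(X1,X3) = 0.047 × 1.468 × 0.995 = 0.0687
  σ(X1,X4) = 0.036 × 1.468 × 1.106 = 0.0584
  σ(X2,X3) = 0.098 × 0.890 × 0.995 = 0.0868
  σ(X2,X4) = 0.067 × 0.890 × 1.106 = 0.0660
  σ(X3,X4) = 0.086 × 0.995 × 1.106 = 0.0946
σ²_T = Σσ²ᵢ + 2·Σσ_ij = 5.1604 + 2 × 0.4646 = 6.0896
α = (4/3)·(1 − 5.1604/6.0896) = 0.203

Cronbach's alpha = 0.203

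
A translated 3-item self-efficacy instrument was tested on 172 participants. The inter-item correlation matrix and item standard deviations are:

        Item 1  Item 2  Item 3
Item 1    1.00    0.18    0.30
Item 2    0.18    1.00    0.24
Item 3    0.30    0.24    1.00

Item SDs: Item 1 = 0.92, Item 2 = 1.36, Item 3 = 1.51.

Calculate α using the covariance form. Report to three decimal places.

Σσ²ᵢ = 0.92² + 1.36² + 1.51² = 4.9761
Covariances σ_ij = r_ij · s_i · s_j:
  σ(Item 1,Item 2) = 0.18 × 0.92 × 1.36 = 0.2252
  σ(Item 1,Item 3) = 0.30 × 0.92 × 1.51 = 0.4168
  σ(Item 2,Item 3) = 0.24 × 1.36 × 1.51 = 0.4929
σ²_T = Σσ²ᵢ + 2·Σσ_ij = 4.9761 + 2 × 1.1349 = 7.2459
α = (3/2)·(1 − 4.9761/7.2459) = 0.470

α = 0.470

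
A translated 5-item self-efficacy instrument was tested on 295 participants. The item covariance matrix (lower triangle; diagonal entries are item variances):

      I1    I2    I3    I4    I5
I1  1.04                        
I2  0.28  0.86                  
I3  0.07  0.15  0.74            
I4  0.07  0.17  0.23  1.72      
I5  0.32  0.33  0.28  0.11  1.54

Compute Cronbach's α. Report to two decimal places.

Σσ²ᵢ = 1.04 + 0.86 + 0.74 + 1.72 + 1.54 = 5.90
Sum of the distinct covariances = 2.01
Var(T) = 5.90 + 2 × 2.01 = 9.92
α = (k/(k−1))·(1 − Σσ²ᵢ/Var(T)) = (5/4)·(1 − 5.90/9.92) = 0.51

Cronbach's α = 0.51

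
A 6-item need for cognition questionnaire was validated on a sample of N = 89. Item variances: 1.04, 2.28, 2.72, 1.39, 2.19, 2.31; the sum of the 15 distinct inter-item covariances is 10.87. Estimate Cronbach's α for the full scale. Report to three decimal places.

Cronbach's α = 0.775

Σσᵢ² = 1.04 + 2.28 + 2.72 + 1.39 + 2.19 + 2.31 = 11.93
Sum of distinct covariances = 10.87
total variance = Σσᵢ² + 2·Σcov = 11.93 + 2 × 10.87 = 33.67
α = (6/5)·(1 − 11.93/33.67) = 0.775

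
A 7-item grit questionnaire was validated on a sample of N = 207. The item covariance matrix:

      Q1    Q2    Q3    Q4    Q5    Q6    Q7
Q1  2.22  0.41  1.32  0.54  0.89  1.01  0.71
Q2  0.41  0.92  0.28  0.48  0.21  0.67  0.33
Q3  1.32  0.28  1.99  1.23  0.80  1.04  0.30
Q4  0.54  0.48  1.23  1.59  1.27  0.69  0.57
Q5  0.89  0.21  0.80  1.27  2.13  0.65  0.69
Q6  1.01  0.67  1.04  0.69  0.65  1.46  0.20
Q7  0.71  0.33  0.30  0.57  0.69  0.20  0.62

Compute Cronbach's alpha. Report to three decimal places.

ΣVar(i) = 2.22 + 0.92 + 1.99 + 1.59 + 2.13 + 1.46 + 0.62 = 10.93
Σ_{i<j} σ_ij = 14.29
Var(T) = 10.93 + 2 × 14.29 = 39.51
α = (k/(k−1))·(1 − ΣVar(i)/Var(T)) = (7/6)·(1 − 10.93/39.51) = 0.844

α = 0.844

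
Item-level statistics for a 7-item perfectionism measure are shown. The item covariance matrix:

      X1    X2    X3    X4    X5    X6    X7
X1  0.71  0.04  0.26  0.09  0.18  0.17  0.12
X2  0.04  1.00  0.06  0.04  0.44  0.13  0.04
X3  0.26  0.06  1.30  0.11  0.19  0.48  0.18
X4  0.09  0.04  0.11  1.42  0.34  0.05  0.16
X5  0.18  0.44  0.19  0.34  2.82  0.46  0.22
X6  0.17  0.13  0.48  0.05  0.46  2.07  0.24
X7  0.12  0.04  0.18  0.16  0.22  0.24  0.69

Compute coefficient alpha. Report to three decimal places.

Σσᵢ² = 0.71 + 1.00 + 1.30 + 1.42 + 2.82 + 2.07 + 0.69 = 10.01
Σ_{i<j} σ_ij = 4.00
total variance = 10.01 + 2 × 4.00 = 18.01
α = (k/(k−1))·(1 − Σσᵢ²/total variance) = (7/6)·(1 − 10.01/18.01) = 0.518

α = 0.518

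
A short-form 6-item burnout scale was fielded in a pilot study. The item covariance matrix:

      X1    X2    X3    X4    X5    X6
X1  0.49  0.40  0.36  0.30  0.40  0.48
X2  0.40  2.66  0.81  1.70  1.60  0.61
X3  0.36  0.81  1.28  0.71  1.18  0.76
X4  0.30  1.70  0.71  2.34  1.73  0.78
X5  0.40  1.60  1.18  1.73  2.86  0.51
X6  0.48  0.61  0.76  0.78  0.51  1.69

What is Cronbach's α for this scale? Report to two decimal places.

Cronbach's α = 0.82

sum of item variances = 0.49 + 2.66 + 1.28 + 2.34 + 2.86 + 1.69 = 11.32
Sum of off-diagonal covariances = 12.33
total variance = 11.32 + 2 × 12.33 = 35.98
α = (k/(k−1))·(1 − sum of item variances/total variance) = (6/5)·(1 − 11.32/35.98) = 0.82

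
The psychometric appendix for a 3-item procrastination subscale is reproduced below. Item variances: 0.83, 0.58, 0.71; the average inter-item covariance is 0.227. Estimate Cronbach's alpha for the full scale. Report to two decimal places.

Σσᵢ² = 0.83 + 0.58 + 0.71 = 2.12
Sum of the 3 distinct covariances = 3 × 0.227 = 0.681
total variance = Σσᵢ² + 2·Σcov = 2.12 + 2 × 0.681 = 3.482
α = (3/2)·(1 − 2.12/3.482) = 0.59

Cronbach's alpha = 0.59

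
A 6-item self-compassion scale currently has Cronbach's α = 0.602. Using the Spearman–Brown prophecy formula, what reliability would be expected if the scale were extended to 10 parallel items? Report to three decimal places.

Length factor m = 10/6 = 1.6667
α' = m·α / (1 + (m−1)·α)
   = 10/6 × 0.602 / (1 + (10/6 − 1) × 0.602)
   = 1.0033 / 1.4013 = 0.716

predicted reliability = 0.716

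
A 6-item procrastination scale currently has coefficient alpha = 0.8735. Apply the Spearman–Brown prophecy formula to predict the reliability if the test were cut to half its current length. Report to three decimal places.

Length factor m = 1/2
α' = m·α / (1 − (1−m)·α)
   = 1/2 × 0.8735 / (1 − (1 − 1/2) × 0.8735)
   = 0.4368 / 0.5633 = 0.775

predicted reliability = 0.775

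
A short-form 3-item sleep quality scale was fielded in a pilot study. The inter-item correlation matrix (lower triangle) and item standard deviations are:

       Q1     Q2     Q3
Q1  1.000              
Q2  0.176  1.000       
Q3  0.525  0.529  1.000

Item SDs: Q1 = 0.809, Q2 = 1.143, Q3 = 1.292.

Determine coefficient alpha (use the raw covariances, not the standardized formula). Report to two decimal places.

α = 0.68

Σσ²ᵢ = 0.809² + 1.143² + 1.292² = 3.6302
Covariances σ_ij = r_ij · s_i · s_j:
  σ(Q1,Q2) = 0.176 × 0.809 × 1.143 = 0.1627
  σ(Q1,Q3) = 0.525 × 0.809 × 1.292 = 0.5487
  σ(Q2,Q3) = 0.529 × 1.143 × 1.292 = 0.7812
σ²_T = Σσ²ᵢ + 2·Σσ_ij = 3.6302 + 2 × 1.4926 = 6.6154
α = (3/2)·(1 − 3.6302/6.6154) = 0.68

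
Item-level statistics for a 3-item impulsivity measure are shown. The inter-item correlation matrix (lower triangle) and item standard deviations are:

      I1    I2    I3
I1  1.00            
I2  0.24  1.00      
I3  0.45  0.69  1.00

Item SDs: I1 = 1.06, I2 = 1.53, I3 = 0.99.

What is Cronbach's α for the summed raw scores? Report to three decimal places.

Σσ²ᵢ = 1.06² + 1.53² + 0.99² = 4.4446
Covariances σ_ij = r_ij · s_i · s_j:
  σ(I1,I2) = 0.24 × 1.06 × 1.53 = 0.3892
  σ(I1,I3) = 0.45 × 1.06 × 0.99 = 0.4722
  σ(I2,I3) = 0.69 × 1.53 × 0.99 = 1.0451
σ²_T = Σσ²ᵢ + 2·Σσ_ij = 4.4446 + 2 × 1.9065 = 8.2576
α = (3/2)·(1 − 4.4446/8.2576) = 0.693

α = 0.693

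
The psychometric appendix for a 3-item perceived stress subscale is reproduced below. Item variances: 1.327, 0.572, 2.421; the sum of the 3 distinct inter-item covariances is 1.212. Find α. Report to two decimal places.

Σσᵢ² = 1.327 + 0.572 + 2.421 = 4.320
Sum of distinct covariances = 1.212
total variance = Σσᵢ² + 2·Σcov = 4.320 + 2 × 1.212 = 6.744
α = (3/2)·(1 − 4.320/6.744) = 0.54

α = 0.54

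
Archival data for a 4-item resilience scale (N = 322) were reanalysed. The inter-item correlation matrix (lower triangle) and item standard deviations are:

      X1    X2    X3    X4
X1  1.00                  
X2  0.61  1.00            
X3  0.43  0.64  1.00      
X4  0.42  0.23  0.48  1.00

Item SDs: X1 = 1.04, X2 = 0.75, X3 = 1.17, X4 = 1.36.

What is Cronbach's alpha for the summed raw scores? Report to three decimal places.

Σσ²ᵢ = 1.04² + 0.75² + 1.17² + 1.36² = 4.8626
Covariances σ_ij = r_ij · s_i · s_j:
  σ(X1,X2) = 0.61 × 1.04 × 0.75 = 0.4758
  σ(X1,X3) = 0.43 × 1.04 × 1.17 = 0.5232
  σ(X1,X4) = 0.42 × 1.04 × 1.36 = 0.5940
  σ(X2,X3) = 0.64 × 0.75 × 1.17 = 0.5616
  σ(X2,X4) = 0.23 × 0.75 × 1.36 = 0.2346
  σ(X3,X4) = 0.48 × 1.17 × 1.36 = 0.7638
σ²_T = Σσ²ᵢ + 2·Σσ_ij = 4.8626 + 2 × 3.1530 = 11.1686
α = (4/3)·(1 − 4.8626/11.1686) = 0.753

α = 0.753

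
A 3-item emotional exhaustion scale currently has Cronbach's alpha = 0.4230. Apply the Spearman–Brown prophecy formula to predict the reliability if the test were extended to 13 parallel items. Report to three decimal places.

predicted reliability = 0.761

Length factor m = 13/3 = 4.3333
α' = m·α / (1 + (m−1)·α)
   = 13/3 × 0.4230 / (1 + (13/3 − 1) × 0.4230)
   = 1.8330 / 2.4100 = 0.761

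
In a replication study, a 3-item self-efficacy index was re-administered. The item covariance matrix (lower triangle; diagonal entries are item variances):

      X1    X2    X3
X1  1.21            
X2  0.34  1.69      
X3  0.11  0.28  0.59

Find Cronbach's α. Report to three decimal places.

Cronbach's α = 0.442

sum of item variances = 1.21 + 1.69 + 0.59 = 3.49
Sum of the distinct covariances = 0.73
σ²_total = 3.49 + 2 × 0.73 = 4.95
α = (k/(k−1))·(1 − sum of item variances/σ²_total) = (3/2)·(1 − 3.49/4.95) = 0.442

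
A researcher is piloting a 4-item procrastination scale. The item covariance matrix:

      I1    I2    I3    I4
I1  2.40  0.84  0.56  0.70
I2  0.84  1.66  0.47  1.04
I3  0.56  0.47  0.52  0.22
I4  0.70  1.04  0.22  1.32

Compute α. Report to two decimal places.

Σσᵢ² = 2.40 + 1.66 + 0.52 + 1.32 = 5.90
Sum of the distinct covariances = 3.83
Var(T) = 5.90 + 2 × 3.83 = 13.56
α = (k/(k−1))·(1 − Σσᵢ²/Var(T)) = (4/3)·(1 − 5.90/13.56) = 0.75

α = 0.75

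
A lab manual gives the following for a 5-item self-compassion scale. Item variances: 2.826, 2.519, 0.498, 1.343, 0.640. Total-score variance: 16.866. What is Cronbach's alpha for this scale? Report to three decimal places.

Σσ²ᵢ = 2.826 + 2.519 + 0.498 + 1.343 + 0.640 = 7.826
α = (k/(k−1))·(1 − Σσ²ᵢ/Var(T)) = (5/4)·(1 − 7.826/16.866) = 0.670

Cronbach's alpha = 0.670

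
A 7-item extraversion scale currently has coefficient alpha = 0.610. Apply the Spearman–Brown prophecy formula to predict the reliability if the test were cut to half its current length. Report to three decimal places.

predicted reliability = 0.439

Length factor m = 1/2
α' = m·α / (1 − (1−m)·α)
   = 1/2 × 0.610 / (1 − (1 − 1/2) × 0.610)
   = 0.3050 / 0.6950 = 0.439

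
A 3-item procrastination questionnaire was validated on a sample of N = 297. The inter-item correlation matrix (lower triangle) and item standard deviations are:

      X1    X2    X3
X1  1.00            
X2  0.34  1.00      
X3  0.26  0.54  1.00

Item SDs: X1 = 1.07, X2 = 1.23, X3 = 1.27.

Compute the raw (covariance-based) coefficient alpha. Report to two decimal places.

Σσ²ᵢ = 1.07² + 1.23² + 1.27² = 4.2707
Covariances σ_ij = r_ij · s_i · s_j:
  σ(X1,X2) = 0.34 × 1.07 × 1.23 = 0.4475
  σ(X1,X3) = 0.26 × 1.07 × 1.27 = 0.3533
  σ(X2,X3) = 0.54 × 1.23 × 1.27 = 0.8435
σ²_T = Σσ²ᵢ + 2·Σσ_ij = 4.2707 + 2 × 1.6443 = 7.5593
α = (3/2)·(1 − 4.2707/7.5593) = 0.65

α = 0.65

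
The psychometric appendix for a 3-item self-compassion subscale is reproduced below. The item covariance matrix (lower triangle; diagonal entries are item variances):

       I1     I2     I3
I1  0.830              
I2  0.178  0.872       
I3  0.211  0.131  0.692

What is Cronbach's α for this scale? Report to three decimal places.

α = 0.454

Σσᵢ² = 0.830 + 0.872 + 0.692 = 2.394
Sum of the distinct covariances = 0.520
σ²_T = 2.394 + 2 × 0.520 = 3.434
α = (k/(k−1))·(1 − Σσᵢ²/σ²_T) = (3/2)·(1 − 2.394/3.434) = 0.454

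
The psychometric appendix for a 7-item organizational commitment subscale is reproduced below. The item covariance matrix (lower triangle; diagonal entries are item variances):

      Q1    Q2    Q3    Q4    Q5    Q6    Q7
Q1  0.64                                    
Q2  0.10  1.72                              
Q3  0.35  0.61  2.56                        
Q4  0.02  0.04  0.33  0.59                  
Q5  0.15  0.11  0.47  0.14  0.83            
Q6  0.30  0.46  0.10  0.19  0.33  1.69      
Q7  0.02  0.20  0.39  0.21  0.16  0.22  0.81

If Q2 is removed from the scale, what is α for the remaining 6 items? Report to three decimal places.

Remaining items: Q1, Q3, Q4, Q5, Q6, Q7 (k = 6).
ΣVar(i) = 0.64 + 2.56 + 0.59 + 0.83 + 1.69 + 0.81 = 7.12
Var(T) = 7.12 + 2 × 3.38 = 13.88
α (item deleted) = (6/5)·(1 − 7.12/13.88) = 0.584

α = 0.584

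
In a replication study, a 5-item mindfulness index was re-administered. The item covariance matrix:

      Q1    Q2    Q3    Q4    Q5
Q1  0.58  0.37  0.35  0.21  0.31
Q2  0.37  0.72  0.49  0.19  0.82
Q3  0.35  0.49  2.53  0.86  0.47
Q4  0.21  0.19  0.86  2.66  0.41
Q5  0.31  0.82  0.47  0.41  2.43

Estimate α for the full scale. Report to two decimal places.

α = 0.63

Σσ²ᵢ = 0.58 + 0.72 + 2.53 + 2.66 + 2.43 = 8.92
Sum of off-diagonal covariances = 4.48
σ²_total = 8.92 + 2 × 4.48 = 17.88
α = (k/(k−1))·(1 − Σσ²ᵢ/σ²_total) = (5/4)·(1 − 8.92/17.88) = 0.63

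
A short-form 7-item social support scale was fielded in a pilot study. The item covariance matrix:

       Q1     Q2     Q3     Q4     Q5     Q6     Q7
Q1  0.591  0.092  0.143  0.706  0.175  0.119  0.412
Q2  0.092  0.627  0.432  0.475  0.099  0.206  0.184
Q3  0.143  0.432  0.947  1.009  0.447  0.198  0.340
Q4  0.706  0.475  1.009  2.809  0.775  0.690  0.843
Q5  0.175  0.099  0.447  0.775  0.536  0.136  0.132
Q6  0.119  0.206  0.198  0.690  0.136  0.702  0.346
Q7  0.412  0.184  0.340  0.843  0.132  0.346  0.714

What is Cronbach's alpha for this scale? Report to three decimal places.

sum of item variances = 0.591 + 0.627 + 0.947 + 2.809 + 0.536 + 0.702 + 0.714 = 6.926
Sum of off-diagonal covariances = 7.959
Var(T) = 6.926 + 2 × 7.959 = 22.844
α = (k/(k−1))·(1 − sum of item variances/Var(T)) = (7/6)·(1 − 6.926/22.844) = 0.813

Cronbach's alpha = 0.813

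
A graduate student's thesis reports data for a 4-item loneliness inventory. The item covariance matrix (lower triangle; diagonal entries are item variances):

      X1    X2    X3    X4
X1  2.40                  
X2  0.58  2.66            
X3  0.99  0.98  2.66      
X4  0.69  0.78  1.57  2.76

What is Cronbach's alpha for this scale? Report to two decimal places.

sum of item variances = 2.40 + 2.66 + 2.66 + 2.76 = 10.48
Σ_{i<j} σ_ij = 5.59
Var(T) = 10.48 + 2 × 5.59 = 21.66
α = (k/(k−1))·(1 − sum of item variances/Var(T)) = (4/3)·(1 − 10.48/21.66) = 0.69

α = 0.69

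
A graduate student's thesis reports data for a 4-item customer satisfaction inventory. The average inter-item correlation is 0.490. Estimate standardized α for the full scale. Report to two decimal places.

Standardized α = k·r̄ / (1 + (k−1)·r̄) = 4 × 0.490 / (1 + 3 × 0.490)
  = 1.9600 / 2.4700 = 0.79

α = 0.79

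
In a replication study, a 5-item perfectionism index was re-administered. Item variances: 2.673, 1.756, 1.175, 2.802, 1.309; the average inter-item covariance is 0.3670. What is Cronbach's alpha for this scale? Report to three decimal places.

Cronbach's alpha = 0.538

ΣVar(i) = 2.673 + 1.756 + 1.175 + 2.802 + 1.309 = 9.715
Sum of the 10 distinct covariances = 10 × 0.3670 = 3.6700
σ²_T = ΣVar(i) + 2·Σcov = 9.715 + 2 × 3.6700 = 17.0550
α = (5/4)·(1 − 9.715/17.0550) = 0.538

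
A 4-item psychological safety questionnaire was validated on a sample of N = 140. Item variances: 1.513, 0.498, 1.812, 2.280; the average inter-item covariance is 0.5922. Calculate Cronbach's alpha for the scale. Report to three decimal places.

Σσᵢ² = 1.513 + 0.498 + 1.812 + 2.280 = 6.103
Sum of the 6 distinct covariances = 6 × 0.5922 = 3.5532
σ²_total = Σσᵢ² + 2·Σcov = 6.103 + 2 × 3.5532 = 13.2094
α = (4/3)·(1 − 6.103/13.2094) = 0.717

α = 0.717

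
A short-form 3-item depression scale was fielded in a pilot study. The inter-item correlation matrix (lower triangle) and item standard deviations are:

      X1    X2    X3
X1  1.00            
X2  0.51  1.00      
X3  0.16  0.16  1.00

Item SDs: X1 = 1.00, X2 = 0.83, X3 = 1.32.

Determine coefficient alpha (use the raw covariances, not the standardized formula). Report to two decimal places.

α = 0.48

Σσ²ᵢ = 1.00² + 0.83² + 1.32² = 3.4313
Covariances σ_ij = r_ij · s_i · s_j:
  σ(X1,X2) = 0.51 × 1.00 × 0.83 = 0.4233
  σ(X1,X3) = 0.16 × 1.00 × 1.32 = 0.2112
  σ(X2,X3) = 0.16 × 0.83 × 1.32 = 0.1753
σ²_T = Σσ²ᵢ + 2·Σσ_ij = 3.4313 + 2 × 0.8098 = 5.0509
α = (3/2)·(1 − 3.4313/5.0509) = 0.48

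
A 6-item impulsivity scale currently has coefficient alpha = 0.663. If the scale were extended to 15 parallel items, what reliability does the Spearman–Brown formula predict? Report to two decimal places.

predicted reliability = 0.83

Length factor m = 15/6 = 2.5000
α' = m·α / (1 + (m−1)·α)
   = 15/6 × 0.663 / (1 + (15/6 − 1) × 0.663)
   = 1.6575 / 1.9945 = 0.83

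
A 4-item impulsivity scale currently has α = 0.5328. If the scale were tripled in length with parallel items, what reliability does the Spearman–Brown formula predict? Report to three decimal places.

Length factor m = 3
α' = m·α / (1 + (m−1)·α)
   = 3 × 0.5328 / (1 + (3 − 1) × 0.5328)
   = 1.5984 / 2.0656 = 0.774

predicted reliability = 0.774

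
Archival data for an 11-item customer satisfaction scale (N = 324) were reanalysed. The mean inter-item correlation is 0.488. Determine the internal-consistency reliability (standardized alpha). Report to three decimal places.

standardized alpha = 0.913

Standardized α = k·r̄ / (1 + (k−1)·r̄) = 11 × 0.488 / (1 + 10 × 0.488)
  = 5.3680 / 5.8800 = 0.913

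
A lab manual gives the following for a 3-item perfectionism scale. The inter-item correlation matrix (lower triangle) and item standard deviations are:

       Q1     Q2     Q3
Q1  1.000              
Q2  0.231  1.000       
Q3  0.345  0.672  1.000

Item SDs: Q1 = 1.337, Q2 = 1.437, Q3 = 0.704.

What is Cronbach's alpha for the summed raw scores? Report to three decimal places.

α = 0.600

Σσ²ᵢ = 1.337² + 1.437² + 0.704² = 4.3482
Covariances σ_ij = r_ij · s_i · s_j:
  σ(Q1,Q2) = 0.231 × 1.337 × 1.437 = 0.4438
  σ(Q1,Q3) = 0.345 × 1.337 × 0.704 = 0.3247
  σ(Q2,Q3) = 0.672 × 1.437 × 0.704 = 0.6798
σ²_T = Σσ²ᵢ + 2·Σσ_ij = 4.3482 + 2 × 1.4483 = 7.2448
α = (3/2)·(1 − 4.3482/7.2448) = 0.600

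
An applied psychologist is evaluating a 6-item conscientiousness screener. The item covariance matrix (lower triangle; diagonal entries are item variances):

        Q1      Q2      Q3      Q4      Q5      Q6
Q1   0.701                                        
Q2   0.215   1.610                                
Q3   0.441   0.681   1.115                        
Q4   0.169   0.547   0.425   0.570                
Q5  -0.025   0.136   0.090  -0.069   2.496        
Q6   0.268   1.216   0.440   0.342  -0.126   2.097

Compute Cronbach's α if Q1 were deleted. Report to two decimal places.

Cronbach's α = 0.60

Remaining items: Q2, Q3, Q4, Q5, Q6 (k = 5).
ΣVar(i) = 1.610 + 1.115 + 0.570 + 2.496 + 2.097 = 7.888
total variance = 7.888 + 2 × 3.682 = 15.252
α (item deleted) = (5/4)·(1 − 7.888/15.252) = 0.60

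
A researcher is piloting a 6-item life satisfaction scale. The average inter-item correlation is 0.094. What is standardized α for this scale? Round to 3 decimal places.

Standardized α = k·r̄ / (1 + (k−1)·r̄) = 6 × 0.094 / (1 + 5 × 0.094)
  = 0.5640 / 1.4700 = 0.384

standardized α = 0.384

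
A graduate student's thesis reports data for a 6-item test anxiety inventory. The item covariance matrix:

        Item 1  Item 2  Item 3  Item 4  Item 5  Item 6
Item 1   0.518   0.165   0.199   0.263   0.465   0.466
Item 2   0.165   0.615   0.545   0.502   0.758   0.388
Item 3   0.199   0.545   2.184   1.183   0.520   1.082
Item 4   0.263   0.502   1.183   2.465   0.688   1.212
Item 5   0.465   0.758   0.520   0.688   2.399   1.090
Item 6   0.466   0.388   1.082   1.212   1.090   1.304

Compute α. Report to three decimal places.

α = 0.801

sum of item variances = 0.518 + 0.615 + 2.184 + 2.465 + 2.399 + 1.304 = 9.485
Sum of off-diagonal covariances = 9.526
Var(T) = 9.485 + 2 × 9.526 = 28.537
α = (k/(k−1))·(1 − sum of item variances/Var(T)) = (6/5)·(1 − 9.485/28.537) = 0.801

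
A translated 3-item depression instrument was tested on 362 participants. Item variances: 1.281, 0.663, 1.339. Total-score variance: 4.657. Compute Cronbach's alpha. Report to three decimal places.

ΣVar(i) = 1.281 + 0.663 + 1.339 = 3.283
α = (k/(k−1))·(1 − ΣVar(i)/total variance) = (3/2)·(1 − 3.283/4.657) = 0.443

α = 0.443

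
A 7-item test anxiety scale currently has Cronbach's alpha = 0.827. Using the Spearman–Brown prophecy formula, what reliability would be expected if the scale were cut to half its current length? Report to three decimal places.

Length factor m = 1/2
α' = m·α / (1 − (1−m)·α)
   = 1/2 × 0.827 / (1 − (1 − 1/2) × 0.827)
   = 0.4135 / 0.5865 = 0.705

predicted reliability = 0.705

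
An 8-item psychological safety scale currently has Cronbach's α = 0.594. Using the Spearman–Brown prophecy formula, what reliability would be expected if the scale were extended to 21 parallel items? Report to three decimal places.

Length factor m = 21/8 = 2.6250
α' = m·α / (1 + (m−1)·α)
   = 21/8 × 0.594 / (1 + (21/8 − 1) × 0.594)
   = 1.5593 / 1.9652 = 0.793

predicted reliability = 0.793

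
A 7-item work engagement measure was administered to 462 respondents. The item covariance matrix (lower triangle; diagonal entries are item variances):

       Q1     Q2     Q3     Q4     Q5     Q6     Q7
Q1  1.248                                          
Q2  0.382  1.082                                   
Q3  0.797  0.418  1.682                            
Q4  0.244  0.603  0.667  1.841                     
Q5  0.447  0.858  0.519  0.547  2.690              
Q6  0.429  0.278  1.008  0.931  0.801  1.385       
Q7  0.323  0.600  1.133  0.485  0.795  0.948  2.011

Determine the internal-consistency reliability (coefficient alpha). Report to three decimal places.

α = 0.804

ΣVar(i) = 1.248 + 1.082 + 1.682 + 1.841 + 2.690 + 1.385 + 2.011 = 11.939
Sum of the distinct covariances = 13.213
σ²_T = 11.939 + 2 × 13.213 = 38.365
α = (k/(k−1))·(1 − ΣVar(i)/σ²_T) = (7/6)·(1 − 11.939/38.365) = 0.804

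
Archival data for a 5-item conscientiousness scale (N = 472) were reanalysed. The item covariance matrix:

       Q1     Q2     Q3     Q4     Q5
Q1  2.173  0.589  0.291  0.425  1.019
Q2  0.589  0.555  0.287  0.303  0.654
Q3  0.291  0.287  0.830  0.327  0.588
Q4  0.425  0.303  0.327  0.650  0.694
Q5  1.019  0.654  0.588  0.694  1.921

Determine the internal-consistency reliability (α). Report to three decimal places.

α = 0.785

Σσᵢ² = 2.173 + 0.555 + 0.830 + 0.650 + 1.921 = 6.129
Σ_{i<j} σ_ij = 5.177
Var(T) = 6.129 + 2 × 5.177 = 16.483
α = (k/(k−1))·(1 − Σσᵢ²/Var(T)) = (5/4)·(1 − 6.129/16.483) = 0.785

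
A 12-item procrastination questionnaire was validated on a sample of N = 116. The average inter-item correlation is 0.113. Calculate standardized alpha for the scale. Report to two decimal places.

α = 0.60

Standardized α = k·r̄ / (1 + (k−1)·r̄) = 12 × 0.113 / (1 + 11 × 0.113)
  = 1.3560 / 2.2430 = 0.60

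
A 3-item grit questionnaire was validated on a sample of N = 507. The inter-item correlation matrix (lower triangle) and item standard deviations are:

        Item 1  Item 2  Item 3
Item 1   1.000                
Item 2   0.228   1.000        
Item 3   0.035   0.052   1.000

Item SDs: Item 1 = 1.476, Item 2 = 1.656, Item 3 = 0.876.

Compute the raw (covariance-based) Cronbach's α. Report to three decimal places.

Cronbach's α = 0.289

Σσ²ᵢ = 1.476² + 1.656² + 0.876² = 5.6883
Covariances σ_ij = r_ij · s_i · s_j:
  σ(Item 1,Item 2) = 0.228 × 1.476 × 1.656 = 0.5573
  σ(Item 1,Item 3) = 0.035 × 1.476 × 0.876 = 0.0453
  σ(Item 2,Item 3) = 0.052 × 1.656 × 0.876 = 0.0754
σ²_T = Σσ²ᵢ + 2·Σσ_ij = 5.6883 + 2 × 0.6780 = 7.0443
α = (3/2)·(1 − 5.6883/7.0443) = 0.289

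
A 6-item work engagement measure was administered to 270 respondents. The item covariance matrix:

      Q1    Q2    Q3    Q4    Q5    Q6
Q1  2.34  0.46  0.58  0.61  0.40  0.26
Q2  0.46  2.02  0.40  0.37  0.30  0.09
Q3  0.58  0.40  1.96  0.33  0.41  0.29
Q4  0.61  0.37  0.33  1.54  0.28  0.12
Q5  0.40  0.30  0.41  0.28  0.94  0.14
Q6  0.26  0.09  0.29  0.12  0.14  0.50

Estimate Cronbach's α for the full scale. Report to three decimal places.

Cronbach's α = 0.624

Σσᵢ² = 2.34 + 2.02 + 1.96 + 1.54 + 0.94 + 0.50 = 9.30
Σ_{i<j} σ_ij = 5.04
σ²_total = 9.30 + 2 × 5.04 = 19.38
α = (k/(k−1))·(1 − Σσᵢ²/σ²_total) = (6/5)·(1 − 9.30/19.38) = 0.624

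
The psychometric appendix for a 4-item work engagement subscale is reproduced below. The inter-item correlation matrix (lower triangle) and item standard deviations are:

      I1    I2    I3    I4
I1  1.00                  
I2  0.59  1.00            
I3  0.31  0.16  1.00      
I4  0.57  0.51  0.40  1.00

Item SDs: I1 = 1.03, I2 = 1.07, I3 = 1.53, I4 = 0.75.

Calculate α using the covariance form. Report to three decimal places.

α = 0.686

Σσ²ᵢ = 1.03² + 1.07² + 1.53² + 0.75² = 5.1092
Covariances σ_ij = r_ij · s_i · s_j:
  σ(I1,I2) = 0.59 × 1.03 × 1.07 = 0.6502
  σ(I1,I3) = 0.31 × 1.03 × 1.53 = 0.4885
  σ(I1,I4) = 0.57 × 1.03 × 0.75 = 0.4403
  σ(I2,I3) = 0.16 × 1.07 × 1.53 = 0.2619
  σ(I2,I4) = 0.51 × 1.07 × 0.75 = 0.4093
  σ(I3,I4) = 0.40 × 1.53 × 0.75 = 0.4590
σ²_T = Σσ²ᵢ + 2·Σσ_ij = 5.1092 + 2 × 2.7092 = 10.5276
α = (4/3)·(1 − 5.1092/10.5276) = 0.686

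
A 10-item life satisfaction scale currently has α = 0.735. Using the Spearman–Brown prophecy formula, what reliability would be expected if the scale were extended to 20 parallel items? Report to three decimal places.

predicted reliability = 0.847

Length factor m = 20/10 = 2.0000
α' = m·α / (1 + (m−1)·α)
   = 20/10 × 0.735 / (1 + (20/10 − 1) × 0.735)
   = 1.4700 / 1.7350 = 0.847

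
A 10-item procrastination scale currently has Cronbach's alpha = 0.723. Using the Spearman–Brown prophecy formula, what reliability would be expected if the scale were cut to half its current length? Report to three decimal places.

Length factor m = 1/2
α' = m·α / (1 − (1−m)·α)
   = 1/2 × 0.723 / (1 − (1 − 1/2) × 0.723)
   = 0.3615 / 0.6385 = 0.566

predicted reliability = 0.566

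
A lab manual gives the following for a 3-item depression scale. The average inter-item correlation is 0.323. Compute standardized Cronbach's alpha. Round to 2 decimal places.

standardized Cronbach's alpha = 0.59

Standardized α = k·r̄ / (1 + (k−1)·r̄) = 3 × 0.323 / (1 + 2 × 0.323)
  = 0.9690 / 1.6460 = 0.59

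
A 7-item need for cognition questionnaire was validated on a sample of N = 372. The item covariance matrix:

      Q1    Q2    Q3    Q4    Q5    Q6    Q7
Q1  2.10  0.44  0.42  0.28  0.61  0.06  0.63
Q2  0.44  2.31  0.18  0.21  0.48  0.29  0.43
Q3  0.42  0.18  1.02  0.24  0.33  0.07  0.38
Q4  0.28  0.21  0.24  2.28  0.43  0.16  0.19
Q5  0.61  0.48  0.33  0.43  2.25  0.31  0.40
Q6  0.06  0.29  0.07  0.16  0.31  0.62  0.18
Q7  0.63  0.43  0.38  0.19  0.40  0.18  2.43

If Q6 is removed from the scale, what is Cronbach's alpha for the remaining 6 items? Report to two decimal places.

Remaining items: Q1, Q2, Q3, Q4, Q5, Q7 (k = 6).
sum of item variances = 2.10 + 2.31 + 1.02 + 2.28 + 2.25 + 2.43 = 12.39
total variance = 12.39 + 2 × 5.65 = 23.69
α (item deleted) = (6/5)·(1 − 12.39/23.69) = 0.57

Cronbach's alpha = 0.57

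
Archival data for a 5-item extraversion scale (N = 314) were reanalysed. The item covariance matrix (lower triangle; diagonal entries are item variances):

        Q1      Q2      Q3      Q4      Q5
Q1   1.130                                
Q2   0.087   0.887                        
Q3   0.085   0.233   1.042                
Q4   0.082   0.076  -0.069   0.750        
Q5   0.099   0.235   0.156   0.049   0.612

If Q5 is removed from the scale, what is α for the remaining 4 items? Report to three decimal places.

Remaining items: Q1, Q2, Q3, Q4 (k = 4).
Σσᵢ² = 1.130 + 0.887 + 1.042 + 0.750 = 3.809
total variance = 3.809 + 2 × 0.494 = 4.797
α (item deleted) = (4/3)·(1 − 3.809/4.797) = 0.275

α = 0.275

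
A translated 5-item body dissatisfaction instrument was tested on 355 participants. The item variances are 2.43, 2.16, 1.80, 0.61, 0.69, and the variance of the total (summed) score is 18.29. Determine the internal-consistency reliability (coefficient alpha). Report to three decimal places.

Σσ²ᵢ = 2.43 + 2.16 + 1.80 + 0.61 + 0.69 = 7.69
α = (k/(k−1))·(1 − Σσ²ᵢ/total variance) = (5/4)·(1 − 7.69/18.29) = 0.724

coefficient alpha = 0.724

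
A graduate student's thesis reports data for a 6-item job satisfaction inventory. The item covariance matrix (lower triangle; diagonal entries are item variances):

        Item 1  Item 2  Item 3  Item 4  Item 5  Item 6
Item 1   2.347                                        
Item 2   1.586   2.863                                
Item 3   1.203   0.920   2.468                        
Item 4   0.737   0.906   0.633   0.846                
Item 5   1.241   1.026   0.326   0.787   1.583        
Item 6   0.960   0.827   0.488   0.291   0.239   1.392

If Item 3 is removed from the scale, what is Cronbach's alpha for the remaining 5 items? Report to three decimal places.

Remaining items: Item 1, Item 2, Item 4, Item 5, Item 6 (k = 5).
Σσᵢ² = 2.347 + 2.863 + 0.846 + 1.583 + 1.392 = 9.031
Var(T) = 9.031 + 2 × 8.600 = 26.231
α (item deleted) = (5/4)·(1 − 9.031/26.231) = 0.820

Cronbach's alpha = 0.820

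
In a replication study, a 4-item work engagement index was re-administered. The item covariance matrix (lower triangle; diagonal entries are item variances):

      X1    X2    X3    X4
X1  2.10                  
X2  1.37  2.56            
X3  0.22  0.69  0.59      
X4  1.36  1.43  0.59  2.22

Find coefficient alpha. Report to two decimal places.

α = 0.80

Σσᵢ² = 2.10 + 2.56 + 0.59 + 2.22 = 7.47
Σ_{i<j} σ_ij = 5.66
σ²_total = 7.47 + 2 × 5.66 = 18.79
α = (k/(k−1))·(1 − Σσᵢ²/σ²_total) = (4/3)·(1 − 7.47/18.79) = 0.80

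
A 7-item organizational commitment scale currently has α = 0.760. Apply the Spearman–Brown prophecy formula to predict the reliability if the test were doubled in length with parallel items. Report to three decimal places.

Length factor m = 2
α' = m·α / (1 + (m−1)·α)
   = 2 × 0.760 / (1 + (2 − 1) × 0.760)
   = 1.5200 / 1.7600 = 0.864

predicted reliability = 0.864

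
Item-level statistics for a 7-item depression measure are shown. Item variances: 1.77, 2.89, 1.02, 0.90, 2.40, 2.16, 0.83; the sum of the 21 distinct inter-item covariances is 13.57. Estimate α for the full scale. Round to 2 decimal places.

ΣVar(i) = 1.77 + 2.89 + 1.02 + 0.90 + 2.40 + 2.16 + 0.83 = 11.97
Sum of distinct covariances = 13.57
total variance = ΣVar(i) + 2·Σcov = 11.97 + 2 × 13.57 = 39.11
α = (7/6)·(1 − 11.97/39.11) = 0.81

α = 0.81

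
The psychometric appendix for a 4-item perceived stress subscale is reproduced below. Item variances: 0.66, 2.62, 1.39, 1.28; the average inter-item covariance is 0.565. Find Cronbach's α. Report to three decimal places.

α = 0.710

ΣVar(i) = 0.66 + 2.62 + 1.39 + 1.28 = 5.95
Sum of the 6 distinct covariances = 6 × 0.565 = 3.390
Var(T) = ΣVar(i) + 2·Σcov = 5.95 + 2 × 3.390 = 12.730
α = (4/3)·(1 − 5.95/12.730) = 0.710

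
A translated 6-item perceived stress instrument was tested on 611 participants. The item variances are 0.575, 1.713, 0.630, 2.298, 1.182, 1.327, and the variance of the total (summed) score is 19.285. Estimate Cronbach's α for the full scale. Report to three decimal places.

α = 0.719

Σσᵢ² = 0.575 + 1.713 + 0.630 + 2.298 + 1.182 + 1.327 = 7.725
α = (k/(k−1))·(1 − Σσᵢ²/σ²_total) = (6/5)·(1 − 7.725/19.285) = 0.719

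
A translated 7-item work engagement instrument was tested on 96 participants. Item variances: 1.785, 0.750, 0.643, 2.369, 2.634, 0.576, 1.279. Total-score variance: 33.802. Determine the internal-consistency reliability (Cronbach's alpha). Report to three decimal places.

α = 0.820

sum of item variances = 1.785 + 0.750 + 0.643 + 2.369 + 2.634 + 0.576 + 1.279 = 10.036
α = (k/(k−1))·(1 − sum of item variances/σ²_T) = (7/6)·(1 − 10.036/33.802) = 0.820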